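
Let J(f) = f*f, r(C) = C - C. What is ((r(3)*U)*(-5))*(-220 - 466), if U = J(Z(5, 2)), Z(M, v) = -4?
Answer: 0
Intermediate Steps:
r(C) = 0
J(f) = f²
U = 16 (U = (-4)² = 16)
((r(3)*U)*(-5))*(-220 - 466) = ((0*16)*(-5))*(-220 - 466) = (0*(-5))*(-686) = 0*(-686) = 0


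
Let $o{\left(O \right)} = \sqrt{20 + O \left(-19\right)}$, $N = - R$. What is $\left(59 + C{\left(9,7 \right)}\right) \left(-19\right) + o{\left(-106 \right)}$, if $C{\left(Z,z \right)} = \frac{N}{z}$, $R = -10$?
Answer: $- \frac{8037}{7} + 3 \sqrt{226} \approx -1103.0$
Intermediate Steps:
$N = 10$ ($N = \left(-1\right) \left(-10\right) = 10$)
$C{\left(Z,z \right)} = \frac{10}{z}$
$o{\left(O \right)} = \sqrt{20 - 19 O}$
$\left(59 + C{\left(9,7 \right)}\right) \left(-19\right) + o{\left(-106 \right)} = \left(59 + \frac{10}{7}\right) \left(-19\right) + \sqrt{20 - -2014} = \left(59 + 10 \cdot \frac{1}{7}\right) \left(-19\right) + \sqrt{20 + 2014} = \left(59 + \frac{10}{7}\right) \left(-19\right) + \sqrt{2034} = \frac{423}{7} \left(-19\right) + 3 \sqrt{226} = - \frac{8037}{7} + 3 \sqrt{226}$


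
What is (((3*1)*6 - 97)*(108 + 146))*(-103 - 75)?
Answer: 3571748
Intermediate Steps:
(((3*1)*6 - 97)*(108 + 146))*(-103 - 75) = ((3*6 - 97)*254)*(-178) = ((18 - 97)*254)*(-178) = -79*254*(-178) = -20066*(-178) = 3571748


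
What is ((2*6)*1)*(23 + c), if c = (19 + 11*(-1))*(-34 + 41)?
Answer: 948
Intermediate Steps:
c = 56 (c = (19 - 11)*7 = 8*7 = 56)
((2*6)*1)*(23 + c) = ((2*6)*1)*(23 + 56) = (12*1)*79 = 12*79 = 948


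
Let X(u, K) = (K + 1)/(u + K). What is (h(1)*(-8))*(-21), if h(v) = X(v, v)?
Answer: 168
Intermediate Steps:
X(u, K) = (1 + K)/(K + u)
h(v) = (1 + v)/(2*v) (h(v) = (1 + v)/(v + v) = (1 + v)/((2*v)) = (1/(2*v))*(1 + v) = (1 + v)/(2*v))
(h(1)*(-8))*(-21) = (((1/2)*(1 + 1)/1)*(-8))*(-21) = (((1/2)*1*2)*(-8))*(-21) = (1*(-8))*(-21) = -8*(-21) = 168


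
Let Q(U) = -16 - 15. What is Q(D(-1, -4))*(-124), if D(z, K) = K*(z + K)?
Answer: 3844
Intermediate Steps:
D(z, K) = K*(K + z)
Q(U) = -31
Q(D(-1, -4))*(-124) = -31*(-124) = 3844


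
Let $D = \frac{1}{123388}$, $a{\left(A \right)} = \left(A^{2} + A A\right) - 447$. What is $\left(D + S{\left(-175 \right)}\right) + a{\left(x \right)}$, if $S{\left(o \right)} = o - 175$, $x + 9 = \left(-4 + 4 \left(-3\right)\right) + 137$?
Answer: $\frac{2997217909}{123388} \approx 24291.0$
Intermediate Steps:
$x = 112$ ($x = -9 + \left(\left(-4 + 4 \left(-3\right)\right) + 137\right) = -9 + \left(\left(-4 - 12\right) + 137\right) = -9 + \left(-16 + 137\right) = -9 + 121 = 112$)
$a{\left(A \right)} = -447 + 2 A^{2}$ ($a{\left(A \right)} = \left(A^{2} + A^{2}\right) - 447 = 2 A^{2} - 447 = -447 + 2 A^{2}$)
$S{\left(o \right)} = -175 + o$
$D = \frac{1}{123388} \approx 8.1045 \cdot 10^{-6}$
$\left(D + S{\left(-175 \right)}\right) + a{\left(x \right)} = \left(\frac{1}{123388} - 350\right) - \left(447 - 2 \cdot 112^{2}\right) = \left(\frac{1}{123388} - 350\right) + \left(-447 + 2 \cdot 12544\right) = - \frac{43185799}{123388} + \left(-447 + 25088\right) = - \frac{43185799}{123388} + 24641 = \frac{2997217909}{123388}$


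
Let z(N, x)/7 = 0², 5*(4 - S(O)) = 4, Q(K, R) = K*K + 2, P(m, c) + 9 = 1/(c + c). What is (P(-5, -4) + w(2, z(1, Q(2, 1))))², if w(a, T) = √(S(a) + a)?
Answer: 28309/320 - 73*√130/20 ≈ 46.849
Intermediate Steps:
P(m, c) = -9 + 1/(2*c) (P(m, c) = -9 + 1/(c + c) = -9 + 1/(2*c))
Q(K, R) = 2 + K² (Q(K, R) = K² + 2 = 2 + K²)
S(O) = 16/5 (S(O) = 4 - ⅕*4 = 4 - ⅘ = 16/5)
z(N, x) = 0 (z(N, x) = 7*0² = 7*0 = 0)
w(a, T) = √(16/5 + a)
(P(-5, -4) + w(2, z(1, Q(2, 1))))² = ((-9 + (½)/(-4)) + √(80 + 25*2)/5)² = ((-9 + (½)*(-¼)) + √(80 + 50)/5)² = ((-9 - ⅛) + √130/5)² = (-73/8 + √130/5)²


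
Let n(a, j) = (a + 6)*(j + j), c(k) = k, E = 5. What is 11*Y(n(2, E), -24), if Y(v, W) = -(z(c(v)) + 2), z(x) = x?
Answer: -902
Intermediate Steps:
n(a, j) = 2*j*(6 + a) (n(a, j) = (6 + a)*(2*j) = 2*j*(6 + a))
Y(v, W) = -2 - v (Y(v, W) = -(v + 2) = -(2 + v) = -2 - v)
11*Y(n(2, E), -24) = 11*(-2 - 2*5*(6 + 2)) = 11*(-2 - 2*5*8) = 11*(-2 - 1*80) = 11*(-2 - 80) = 11*(-82) = -902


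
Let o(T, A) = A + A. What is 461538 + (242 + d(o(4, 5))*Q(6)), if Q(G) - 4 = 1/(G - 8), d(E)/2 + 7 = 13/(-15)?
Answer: 6925874/15 ≈ 4.6173e+5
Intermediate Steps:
o(T, A) = 2*A
d(E) = -236/15 (d(E) = -14 + 2*(13/(-15)) = -14 + 2*(13*(-1/15)) = -14 + 2*(-13/15) = -14 - 26/15 = -236/15)
Q(G) = 4 + 1/(-8 + G) (Q(G) = 4 + 1/(G - 8) = 4 + 1/(-8 + G))
461538 + (242 + d(o(4, 5))*Q(6)) = 461538 + (242 - 236*(-31 + 4*6)/(15*(-8 + 6))) = 461538 + (242 - 236*(-31 + 24)/(15*(-2))) = 461538 + (242 - (-118)*(-7)/15) = 461538 + (242 - 236/15*7/2) = 461538 + (242 - 826/15) = 461538 + 2804/15 = 6925874/15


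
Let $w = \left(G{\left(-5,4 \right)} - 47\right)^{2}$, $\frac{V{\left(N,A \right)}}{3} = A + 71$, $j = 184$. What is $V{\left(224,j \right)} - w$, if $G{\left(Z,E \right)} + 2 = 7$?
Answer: $-999$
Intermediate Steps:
$G{\left(Z,E \right)} = 5$ ($G{\left(Z,E \right)} = -2 + 7 = 5$)
$V{\left(N,A \right)} = 213 + 3 A$ ($V{\left(N,A \right)} = 3 \left(A + 71\right) = 3 \left(71 + A\right) = 213 + 3 A$)
$w = 1764$ ($w = \left(5 - 47\right)^{2} = \left(-42\right)^{2} = 1764$)
$V{\left(224,j \right)} - w = \left(213 + 3 \cdot 184\right) - 1764 = \left(213 + 552\right) - 1764 = 765 - 1764 = -999$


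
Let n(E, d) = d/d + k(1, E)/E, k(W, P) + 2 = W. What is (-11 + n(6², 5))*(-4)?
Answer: 361/9 ≈ 40.111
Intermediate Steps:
k(W, P) = -2 + W
n(E, d) = 1 - 1/E (n(E, d) = d/d + (-2 + 1)/E = 1 - 1/E)
(-11 + n(6², 5))*(-4) = (-11 + (-1 + 6²)/(6²))*(-4) = (-11 + (-1 + 36)/36)*(-4) = (-11 + (1/36)*35)*(-4) = (-11 + 35/36)*(-4) = -361/36*(-4) = 361/9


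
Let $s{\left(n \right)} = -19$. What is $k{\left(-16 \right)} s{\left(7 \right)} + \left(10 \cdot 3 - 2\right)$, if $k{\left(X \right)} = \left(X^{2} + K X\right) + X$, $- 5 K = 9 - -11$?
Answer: $-5748$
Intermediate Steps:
$K = -4$ ($K = - \frac{9 - -11}{5} = - \frac{9 + 11}{5} = \left(- \frac{1}{5}\right) 20 = -4$)
$k{\left(X \right)} = X^{2} - 3 X$ ($k{\left(X \right)} = \left(X^{2} - 4 X\right) + X = X^{2} - 3 X$)
$k{\left(-16 \right)} s{\left(7 \right)} + \left(10 \cdot 3 - 2\right) = - 16 \left(-3 - 16\right) \left(-19\right) + \left(10 \cdot 3 - 2\right) = \left(-16\right) \left(-19\right) \left(-19\right) + \left(30 - 2\right) = 304 \left(-19\right) + 28 = -5776 + 28 = -5748$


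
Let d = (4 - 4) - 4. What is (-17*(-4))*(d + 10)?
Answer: 408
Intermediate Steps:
d = -4 (d = 0 - 4 = -4)
(-17*(-4))*(d + 10) = (-17*(-4))*(-4 + 10) = 68*6 = 408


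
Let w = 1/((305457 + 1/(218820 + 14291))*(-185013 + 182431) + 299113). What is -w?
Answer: 233111/183782582001153 ≈ 1.2684e-9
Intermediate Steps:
w = -233111/183782582001153 (w = 1/((305457 + 1/233111)*(-2582) + 299113) = 1/((71205386728/233111)*(-2582) + 299113) = 1/(-183852308531696/233111 + 299113) = 1/(-183782582001153/233111) = -233111/183782582001153 ≈ -1.2684e-9)
-w = -1*(-233111/183782582001153) = 233111/183782582001153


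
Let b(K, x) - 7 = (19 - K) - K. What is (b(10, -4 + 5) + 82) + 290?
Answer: 378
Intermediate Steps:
b(K, x) = 26 - 2*K (b(K, x) = 7 + ((19 - K) - K) = 7 + (19 - 2*K) = 26 - 2*K)
(b(10, -4 + 5) + 82) + 290 = ((26 - 2*10) + 82) + 290 = ((26 - 20) + 82) + 290 = (6 + 82) + 290 = 88 + 290 = 378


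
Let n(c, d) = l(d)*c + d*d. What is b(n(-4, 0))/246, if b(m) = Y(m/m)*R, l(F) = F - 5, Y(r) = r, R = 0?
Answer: 0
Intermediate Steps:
l(F) = -5 + F
n(c, d) = d² + c*(-5 + d) (n(c, d) = (-5 + d)*c + d*d = c*(-5 + d) + d² = d² + c*(-5 + d))
b(m) = 0 (b(m) = (m/m)*0 = 1*0 = 0)
b(n(-4, 0))/246 = 0/246 = (1/246)*0 = 0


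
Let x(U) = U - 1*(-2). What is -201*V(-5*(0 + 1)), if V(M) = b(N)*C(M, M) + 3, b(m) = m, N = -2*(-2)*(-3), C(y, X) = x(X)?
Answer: -7839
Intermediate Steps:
x(U) = 2 + U (x(U) = U + 2 = 2 + U)
C(y, X) = 2 + X
N = -12 (N = 4*(-3) = -12)
V(M) = -21 - 12*M (V(M) = -12*(2 + M) + 3 = (-24 - 12*M) + 3 = -21 - 12*M)
-201*V(-5*(0 + 1)) = -201*(-21 - (-60)*(0 + 1)) = -201*(-21 - (-60)) = -201*(-21 - 12*(-5)) = -201*(-21 + 60) = -201*39 = -7839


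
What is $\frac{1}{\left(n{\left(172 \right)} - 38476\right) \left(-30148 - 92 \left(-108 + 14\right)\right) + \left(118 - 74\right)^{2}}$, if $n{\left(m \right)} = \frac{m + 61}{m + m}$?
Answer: $\frac{2}{1654442747} \approx 1.2089 \cdot 10^{-9}$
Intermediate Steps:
$n{\left(m \right)} = \frac{61 + m}{2 m}$
$\frac{1}{\left(n{\left(172 \right)} - 38476\right) \left(-30148 - 92 \left(-108 + 14\right)\right) + \left(118 - 74\right)^{2}} = \frac{1}{\left(\frac{61 + 172}{2 \cdot 172} - 38476\right) \left(-30148 - 92 \left(-108 + 14\right)\right) + \left(118 - 74\right)^{2}} = \frac{1}{\left(\frac{1}{2} \cdot \frac{1}{172} \cdot 233 - 38476\right) \left(-30148 - -8648\right) + 44^{2}} = \frac{1}{\left(\frac{233}{344} - 38476\right) \left(-30148 + 8648\right) + 1936} = \frac{1}{\left(- \frac{13235511}{344}\right) \left(-21500\right) + 1936} = \frac{1}{\frac{1654438875}{2} + 1936} = \frac{1}{\frac{1654442747}{2}} = \frac{2}{1654442747}$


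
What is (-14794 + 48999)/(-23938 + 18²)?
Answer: -34205/23614 ≈ -1.4485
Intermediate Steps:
(-14794 + 48999)/(-23938 + 18²) = 34205/(-23938 + 324) = 34205/(-23614) = 34205*(-1/23614) = -34205/23614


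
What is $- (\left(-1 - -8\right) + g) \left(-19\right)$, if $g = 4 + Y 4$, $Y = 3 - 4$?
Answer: $133$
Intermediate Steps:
$Y = -1$ ($Y = 3 - 4 = -1$)
$g = 0$ ($g = 4 - 4 = 0$)
$- (\left(-1 - -8\right) + g) \left(-19\right) = - (\left(-1 - -8\right) + 0) \left(-19\right) = - (\left(-1 + 8\right) + 0) \left(-19\right) = - (7 + 0) \left(-19\right) = \left(-1\right) 7 \left(-19\right) = \left(-7\right) \left(-19\right) = 133$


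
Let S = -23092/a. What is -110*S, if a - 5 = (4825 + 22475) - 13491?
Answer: 1270060/6907 ≈ 183.88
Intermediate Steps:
a = 13814 (a = 5 + ((4825 + 22475) - 13491) = 5 + (27300 - 13491) = 5 + 13809 = 13814)
S = -11546/6907 (S = -23092/13814 = -23092*1/13814 = -11546/6907 ≈ -1.6716)
-110*S = -110*(-11546/6907) = 1270060/6907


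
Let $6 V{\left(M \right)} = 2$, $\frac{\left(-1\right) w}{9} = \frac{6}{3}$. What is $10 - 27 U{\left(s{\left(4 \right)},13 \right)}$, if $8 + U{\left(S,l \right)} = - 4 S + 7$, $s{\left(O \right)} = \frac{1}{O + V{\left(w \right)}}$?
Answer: $\frac{805}{13} \approx 61.923$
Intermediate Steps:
$w = -18$ ($w = - 9 \cdot \frac{6}{3} = - 9 \cdot 6 \cdot \frac{1}{3} = \left(-9\right) 2 = -18$)
$V{\left(M \right)} = \frac{1}{3}$ ($V{\left(M \right)} = \frac{1}{6} \cdot 2 = \frac{1}{3}$)
$s{\left(O \right)} = \frac{1}{\frac{1}{3} + O}$ ($s{\left(O \right)} = \frac{1}{O + \frac{1}{3}} = \frac{1}{\frac{1}{3} + O}$)
$U{\left(S,l \right)} = -1 - 4 S$ ($U{\left(S,l \right)} = -8 - \left(-7 + 4 S\right) = -1 - 4 S$)
$10 - 27 U{\left(s{\left(4 \right)},13 \right)} = 10 - 27 \left(-1 - 4 \frac{3}{1 + 3 \cdot 4}\right) = 10 - 27 \left(-1 - 4 \frac{3}{1 + 12}\right) = 10 - 27 \left(-1 - 4 \cdot \frac{3}{13}\right) = 10 - 27 \left(-1 - 4 \cdot 3 \cdot \frac{1}{13}\right) = 10 - 27 \left(-1 - \frac{12}{13}\right) = 10 - - \frac{675}{13} = 10 + \frac{675}{13} = \frac{805}{13}$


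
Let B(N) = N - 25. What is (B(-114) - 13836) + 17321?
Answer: 3346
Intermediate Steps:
B(N) = -25 + N
(B(-114) - 13836) + 17321 = ((-25 - 114) - 13836) + 17321 = (-139 - 13836) + 17321 = -13975 + 17321 = 3346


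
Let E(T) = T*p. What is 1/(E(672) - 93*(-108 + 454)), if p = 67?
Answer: 1/12846 ≈ 7.7845e-5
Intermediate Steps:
E(T) = 67*T (E(T) = T*67 = 67*T)
1/(E(672) - 93*(-108 + 454)) = 1/(67*672 - 93*(-108 + 454)) = 1/(45024 - 93*346) = 1/(45024 - 32178) = 1/12846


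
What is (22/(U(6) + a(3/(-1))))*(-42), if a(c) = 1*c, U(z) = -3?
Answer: 154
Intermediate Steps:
a(c) = c
(22/(U(6) + a(3/(-1))))*(-42) = (22/(-3 + 3/(-1)))*(-42) = (22/(-3 + 3*(-1)))*(-42) = (22/(-3 - 3))*(-42) = (22/(-6))*(-42) = -1/6*22*(-42) = -11/3*(-42) = 154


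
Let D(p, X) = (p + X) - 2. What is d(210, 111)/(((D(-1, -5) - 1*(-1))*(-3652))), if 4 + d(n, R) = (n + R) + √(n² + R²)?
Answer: 317/25564 + 3*√6269/25564 ≈ 0.021692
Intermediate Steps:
D(p, X) = -2 + X + p (D(p, X) = (X + p) - 2 = -2 + X + p)
d(n, R) = -4 + R + n + √(R² + n²) (d(n, R) = -4 + ((n + R) + √(n² + R²)) = -4 + ((R + n) + √(R² + n²)) = -4 + (R + n + √(R² + n²)) = -4 + R + n + √(R² + n²))
d(210, 111)/(((D(-1, -5) - 1*(-1))*(-3652))) = (-4 + 111 + 210 + √(111² + 210²))/((((-2 - 5 - 1) - 1*(-1))*(-3652))) = (-4 + 111 + 210 + √(12321 + 44100))/(((-8 + 1)*(-3652))) = (-4 + 111 + 210 + √56421)/((-7*(-3652))) = (-4 + 111 + 210 + 3*√6269)/25564 = (317 + 3*√6269)*(1/25564) = 317/25564 + 3*√6269/25564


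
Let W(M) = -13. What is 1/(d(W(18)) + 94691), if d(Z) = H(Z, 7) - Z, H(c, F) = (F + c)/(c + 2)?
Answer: 11/1041750 ≈ 1.0559e-5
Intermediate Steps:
H(c, F) = (F + c)/(2 + c)
d(Z) = -Z + (7 + Z)/(2 + Z) (d(Z) = (7 + Z)/(2 + Z) - Z = -Z + (7 + Z)/(2 + Z))
1/(d(W(18)) + 94691) = 1/((7 - 1*(-13) - 1*(-13)²)/(2 - 13) + 94691) = 1/((7 + 13 - 1*169)/(-11) + 94691) = 1/(-(7 + 13 - 169)/11 + 94691) = 1/(-1/11*(-149) + 94691) = 1/(149/11 + 94691) = 1/(1041750/11) = 11/1041750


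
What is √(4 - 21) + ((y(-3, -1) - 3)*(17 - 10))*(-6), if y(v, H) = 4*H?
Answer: 294 + I*√17 ≈ 294.0 + 4.1231*I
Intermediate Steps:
√(4 - 21) + ((y(-3, -1) - 3)*(17 - 10))*(-6) = √(4 - 21) + ((4*(-1) - 3)*(17 - 10))*(-6) = √(-17) + ((-4 - 3)*7)*(-6) = I*√17 - 7*7*(-6) = I*√17 - 49*(-6) = I*√17 + 294 = 294 + I*√17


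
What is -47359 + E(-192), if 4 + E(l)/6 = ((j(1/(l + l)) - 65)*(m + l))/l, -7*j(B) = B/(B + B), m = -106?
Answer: -10749531/224 ≈ -47989.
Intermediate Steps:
j(B) = -1/14 (j(B) = -B/(7*(B + B)) = -B/(7*(2*B)) = -1/(2*B)*B/7 = -1/7*1/2 = -1/14)
E(l) = -24 + 6*(48283/7 - 911*l/14)/l (E(l) = -24 + 6*(((-1/14 - 65)*(-106 + l))/l) = -24 + 6*((-911*(-106 + l)/14)/l) = -24 + 6*((48283/7 - 911*l/14)/l) = -24 + 6*(48283/7 - 911*l/14)/l)
-47359 + E(-192) = -47359 + (3/7)*(96566 - 967*(-192))/(-192) = -47359 + (3/7)*(-1/192)*(96566 + 185664) = -47359 + (3/7)*(-1/192)*282230 = -47359 - 141115/224 = -10749531/224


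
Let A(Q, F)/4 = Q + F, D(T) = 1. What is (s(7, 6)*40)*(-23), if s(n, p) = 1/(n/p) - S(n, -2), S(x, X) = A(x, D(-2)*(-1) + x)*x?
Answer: 2338640/7 ≈ 3.3409e+5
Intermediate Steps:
A(Q, F) = 4*F + 4*Q (A(Q, F) = 4*(Q + F) = 4*(F + Q) = 4*F + 4*Q)
S(x, X) = x*(-4 + 8*x) (S(x, X) = (4*(1*(-1) + x) + 4*x)*x = (4*(-1 + x) + 4*x)*x = ((-4 + 4*x) + 4*x)*x = (-4 + 8*x)*x = x*(-4 + 8*x))
s(n, p) = p/n - 4*n*(-1 + 2*n) (s(n, p) = 1/(n/p) - 4*n*(-1 + 2*n) = p/n - 4*n*(-1 + 2*n))
(s(7, 6)*40)*(-23) = (((6 + 7**2*(4 - 8*7))/7)*40)*(-23) = (((6 + 49*(4 - 56))/7)*40)*(-23) = (((6 + 49*(-52))/7)*40)*(-23) = (((6 - 2548)/7)*40)*(-23) = (((1/7)*(-2542))*40)*(-23) = -2542/7*40*(-23) = -101680/7*(-23) = 2338640/7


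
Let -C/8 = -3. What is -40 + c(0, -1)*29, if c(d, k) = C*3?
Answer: 2048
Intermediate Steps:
C = 24 (C = -8*(-3) = 24)
c(d, k) = 72 (c(d, k) = 24*3 = 72)
-40 + c(0, -1)*29 = -40 + 72*29 = -40 + 2088 = 2048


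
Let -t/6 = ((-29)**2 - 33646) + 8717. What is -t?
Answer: -144528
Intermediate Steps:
t = 144528 (t = -6*(((-29)**2 - 33646) + 8717) = -6*((841 - 33646) + 8717) = -6*(-32805 + 8717) = -6*(-24088) = 144528)
-t = -1*144528 = -144528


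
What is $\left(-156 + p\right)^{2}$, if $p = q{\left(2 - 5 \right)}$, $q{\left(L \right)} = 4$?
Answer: $23104$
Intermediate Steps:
$p = 4$
$\left(-156 + p\right)^{2} = \left(-156 + 4\right)^{2} = \left(-152\right)^{2} = 23104$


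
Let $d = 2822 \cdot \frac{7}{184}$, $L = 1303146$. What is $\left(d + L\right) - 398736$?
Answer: $\frac{83215597}{92} \approx 9.0452 \cdot 10^{5}$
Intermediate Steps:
$d = \frac{9877}{92}$ ($d = 2822 \cdot 7 \cdot \frac{1}{184} = 2822 \cdot \frac{7}{184} = \frac{9877}{92} \approx 107.36$)
$\left(d + L\right) - 398736 = \left(\frac{9877}{92} + 1303146\right) - 398736 = \frac{119899309}{92} - 398736 = \frac{83215597}{92}$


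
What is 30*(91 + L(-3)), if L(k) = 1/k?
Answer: 2720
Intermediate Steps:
30*(91 + L(-3)) = 30*(91 + 1/(-3)) = 30*(91 - 1/3) = 30*(272/3) = 2720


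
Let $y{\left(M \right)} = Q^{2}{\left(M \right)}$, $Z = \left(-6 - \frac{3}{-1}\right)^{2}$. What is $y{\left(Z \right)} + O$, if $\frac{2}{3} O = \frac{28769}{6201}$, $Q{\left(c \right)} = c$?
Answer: $\frac{27971}{318} \approx 87.959$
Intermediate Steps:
$Z = 9$ ($Z = \left(-6 - -3\right)^{2} = \left(-6 + 3\right)^{2} = \left(-3\right)^{2} = 9$)
$y{\left(M \right)} = M^{2}$
$O = \frac{2213}{318}$ ($O = \frac{3 \cdot \frac{28769}{6201}}{2} = \frac{3 \cdot 28769 \cdot \frac{1}{6201}}{2} = \frac{3}{2} \cdot \frac{2213}{477} = \frac{2213}{318} \approx 6.9591$)
$y{\left(Z \right)} + O = 9^{2} + \frac{2213}{318} = 81 + \frac{2213}{318} = \frac{27971}{318}$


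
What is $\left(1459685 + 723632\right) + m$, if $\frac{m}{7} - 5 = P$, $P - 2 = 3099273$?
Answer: $23878277$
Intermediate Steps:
$P = 3099275$ ($P = 2 + 3099273 = 3099275$)
$m = 21694960$ ($m = 35 + 7 \cdot 3099275 = 35 + 21694925 = 21694960$)
$\left(1459685 + 723632\right) + m = \left(1459685 + 723632\right) + 21694960 = 2183317 + 21694960 = 23878277$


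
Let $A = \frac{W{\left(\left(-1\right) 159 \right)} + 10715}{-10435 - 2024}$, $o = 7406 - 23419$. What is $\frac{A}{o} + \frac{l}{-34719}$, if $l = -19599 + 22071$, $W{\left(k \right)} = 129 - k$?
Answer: $- \frac{164265579089}{2308882556091} \approx -0.071145$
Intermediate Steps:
$o = -16013$
$l = 2472$
$A = - \frac{11003}{12459}$ ($A = \frac{\left(129 - \left(-1\right) 159\right) + 10715}{-10435 - 2024} = \frac{\left(129 - -159\right) + 10715}{-12459} = \left(\left(129 + 159\right) + 10715\right) \left(- \frac{1}{12459}\right) = \left(288 + 10715\right) \left(- \frac{1}{12459}\right) = 11003 \left(- \frac{1}{12459}\right) = - \frac{11003}{12459} \approx -0.88314$)
$\frac{A}{o} + \frac{l}{-34719} = - \frac{11003}{12459 \left(-16013\right)} + \frac{2472}{-34719} = \left(- \frac{11003}{12459}\right) \left(- \frac{1}{16013}\right) + 2472 \left(- \frac{1}{34719}\right) = \frac{11003}{199505967} - \frac{824}{11573} = - \frac{164265579089}{2308882556091}$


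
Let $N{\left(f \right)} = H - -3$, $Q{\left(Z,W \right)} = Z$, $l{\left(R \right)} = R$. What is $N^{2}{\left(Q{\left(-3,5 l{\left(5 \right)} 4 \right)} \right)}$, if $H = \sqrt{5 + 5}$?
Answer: $\left(3 + \sqrt{10}\right)^{2} \approx 37.974$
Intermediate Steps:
$H = \sqrt{10} \approx 3.1623$
$N{\left(f \right)} = 3 + \sqrt{10}$ ($N{\left(f \right)} = \sqrt{10} - -3 = \sqrt{10} + 3 = 3 + \sqrt{10}$)
$N^{2}{\left(Q{\left(-3,5 l{\left(5 \right)} 4 \right)} \right)} = \left(3 + \sqrt{10}\right)^{2}$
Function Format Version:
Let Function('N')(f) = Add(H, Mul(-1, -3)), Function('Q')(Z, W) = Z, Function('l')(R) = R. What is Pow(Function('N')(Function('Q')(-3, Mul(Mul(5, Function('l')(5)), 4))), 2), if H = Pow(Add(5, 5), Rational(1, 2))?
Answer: Pow(Add(3, Pow(10, Rational(1, 2))), 2) ≈ 37.974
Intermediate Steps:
H = Pow(10, Rational(1, 2)) ≈ 3.1623
Function('N')(f) = Add(3, Pow(10, Rational(1, 2))) (Function('N')(f) = Add(Pow(10, Rational(1, 2)), Mul(-1, -3)) = Add(Pow(10, Rational(1, 2)), 3) = Add(3, Pow(10, Rational(1, 2))))
Pow(Function('N')(Function('Q')(-3, Mul(Mul(5, Function('l')(5)), 4))), 2) = Pow(Add(3, Pow(10, Rational(1, 2))), 2)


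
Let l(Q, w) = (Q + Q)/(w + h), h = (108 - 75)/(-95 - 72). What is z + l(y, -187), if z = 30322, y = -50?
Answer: 473971532/15631 ≈ 30323.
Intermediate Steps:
h = -33/167 (h = 33/(-167) = 33*(-1/167) = -33/167 ≈ -0.19760)
l(Q, w) = 2*Q/(-33/167 + w) (l(Q, w) = (Q + Q)/(w - 33/167) = (2*Q)/(-33/167 + w) = 2*Q/(-33/167 + w))
z + l(y, -187) = 30322 + 334*(-50)/(-33 + 167*(-187)) = 30322 + 334*(-50)/(-33 - 31229) = 30322 + 334*(-50)/(-31262) = 30322 + 334*(-50)*(-1/31262) = 30322 + 8350/15631 = 473971532/15631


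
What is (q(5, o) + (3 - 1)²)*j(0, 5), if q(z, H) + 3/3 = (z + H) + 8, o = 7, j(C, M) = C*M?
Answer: 0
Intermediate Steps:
q(z, H) = 7 + H + z (q(z, H) = -1 + ((z + H) + 8) = -1 + ((H + z) + 8) = -1 + (8 + H + z) = 7 + H + z)
(q(5, o) + (3 - 1)²)*j(0, 5) = ((7 + 7 + 5) + (3 - 1)²)*(0*5) = (19 + 2²)*0 = (19 + 4)*0 = 23*0 = 0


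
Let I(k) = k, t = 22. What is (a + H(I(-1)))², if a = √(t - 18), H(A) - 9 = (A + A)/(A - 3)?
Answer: 529/4 ≈ 132.25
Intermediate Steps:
H(A) = 9 + 2*A/(-3 + A) (H(A) = 9 + (A + A)/(A - 3) = 9 + (2*A)/(-3 + A) = 9 + 2*A/(-3 + A))
a = 2 (a = √(22 - 18) = √4 = 2)
(a + H(I(-1)))² = (2 + (-27 + 11*(-1))/(-3 - 1))² = (2 + (-27 - 11)/(-4))² = (2 - ¼*(-38))² = (2 + 19/2)² = (23/2)² = 529/4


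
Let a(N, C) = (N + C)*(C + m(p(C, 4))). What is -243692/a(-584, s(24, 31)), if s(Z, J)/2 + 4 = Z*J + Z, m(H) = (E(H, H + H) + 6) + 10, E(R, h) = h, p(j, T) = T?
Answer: -60923/366272 ≈ -0.16633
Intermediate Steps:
m(H) = 16 + 2*H (m(H) = ((H + H) + 6) + 10 = (2*H + 6) + 10 = (6 + 2*H) + 10 = 16 + 2*H)
s(Z, J) = -8 + 2*Z + 2*J*Z (s(Z, J) = -8 + 2*(Z*J + Z) = -8 + 2*(J*Z + Z) = -8 + 2*(Z + J*Z) = -8 + (2*Z + 2*J*Z) = -8 + 2*Z + 2*J*Z)
a(N, C) = (24 + C)*(C + N) (a(N, C) = (N + C)*(C + (16 + 2*4)) = (C + N)*(C + (16 + 8)) = (C + N)*(C + 24) = (C + N)*(24 + C) = (24 + C)*(C + N))
-243692/a(-584, s(24, 31)) = -243692/((-8 + 2*24 + 2*31*24)**2 + 24*(-8 + 2*24 + 2*31*24) + 24*(-584) + (-8 + 2*24 + 2*31*24)*(-584)) = -243692/((-8 + 48 + 1488)**2 + 24*(-8 + 48 + 1488) - 14016 + (-8 + 48 + 1488)*(-584)) = -243692/(1528**2 + 24*1528 - 14016 + 1528*(-584)) = -243692/(2334784 + 36672 - 14016 - 892352) = -243692/1465088 = -243692*1/1465088 = -60923/366272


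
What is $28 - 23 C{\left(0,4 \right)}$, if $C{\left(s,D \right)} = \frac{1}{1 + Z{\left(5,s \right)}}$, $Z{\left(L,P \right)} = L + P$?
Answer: $\frac{145}{6} \approx 24.167$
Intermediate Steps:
$C{\left(s,D \right)} = \frac{1}{6 + s}$ ($C{\left(s,D \right)} = \frac{1}{1 + \left(5 + s\right)} = \frac{1}{6 + s}$)
$28 - 23 C{\left(0,4 \right)} = 28 - \frac{23}{6 + 0} = 28 - \frac{23}{6} = \frac{145}{6}$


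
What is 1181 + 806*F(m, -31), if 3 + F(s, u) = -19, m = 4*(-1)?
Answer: -16551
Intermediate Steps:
m = -4
F(s, u) = -22 (F(s, u) = -3 - 19 = -22)
1181 + 806*F(m, -31) = 1181 + 806*(-22) = 1181 - 17732 = -16551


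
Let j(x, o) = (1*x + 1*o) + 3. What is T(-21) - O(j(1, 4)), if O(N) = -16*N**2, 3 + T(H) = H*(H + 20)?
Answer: 1042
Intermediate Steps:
T(H) = -3 + H*(20 + H) (T(H) = -3 + H*(H + 20) = -3 + H*(20 + H))
j(x, o) = 3 + o + x (j(x, o) = (x + o) + 3 = (o + x) + 3 = 3 + o + x)
T(-21) - O(j(1, 4)) = (-3 + (-21)**2 + 20*(-21)) - (-16)*(3 + 4 + 1)**2 = (-3 + 441 - 420) - (-16)*8**2 = 18 - (-16)*64 = 18 - 1*(-1024) = 18 + 1024 = 1042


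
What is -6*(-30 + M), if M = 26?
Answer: 24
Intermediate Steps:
-6*(-30 + M) = -6*(-30 + 26) = -6*(-4) = 24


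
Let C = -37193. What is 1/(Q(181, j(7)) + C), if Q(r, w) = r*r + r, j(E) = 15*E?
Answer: -1/4251 ≈ -0.00023524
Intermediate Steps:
Q(r, w) = r + r² (Q(r, w) = r² + r = r + r²)
1/(Q(181, j(7)) + C) = 1/(181*(1 + 181) - 37193) = 1/(181*182 - 37193) = 1/(32942 - 37193) = 1/(-4251) = -1/4251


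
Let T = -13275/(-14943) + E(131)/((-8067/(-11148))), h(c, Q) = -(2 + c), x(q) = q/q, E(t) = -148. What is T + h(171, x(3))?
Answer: -5044638040/13393909 ≈ -376.64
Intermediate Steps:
x(q) = 1
h(c, Q) = -2 - c
T = -2727491783/13393909 (T = -13275/(-14943) - 148/((-8067/(-11148))) = -13275*(-1/14943) - 148/((-8067*(-1/11148))) = 4425/4981 - 148/2689/3716 = 4425/4981 - 148*3716/2689 = 4425/4981 - 549968/2689 = -2727491783/13393909 ≈ -203.64)
T + h(171, x(3)) = -2727491783/13393909 + (-2 - 1*171) = -2727491783/13393909 + (-2 - 171) = -2727491783/13393909 - 173 = -5044638040/13393909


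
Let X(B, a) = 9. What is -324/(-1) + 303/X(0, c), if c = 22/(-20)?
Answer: 1073/3 ≈ 357.67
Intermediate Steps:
c = -11/10 (c = 22*(-1/20) = -11/10 ≈ -1.1000)
-324/(-1) + 303/X(0, c) = -324/(-1) + 303/9 = -324*(-1) + 303*(⅑) = 324 + 101/3 = 1073/3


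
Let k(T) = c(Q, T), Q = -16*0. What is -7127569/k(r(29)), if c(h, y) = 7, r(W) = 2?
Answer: -7127569/7 ≈ -1.0182e+6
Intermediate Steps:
Q = 0
k(T) = 7
-7127569/k(r(29)) = -7127569/7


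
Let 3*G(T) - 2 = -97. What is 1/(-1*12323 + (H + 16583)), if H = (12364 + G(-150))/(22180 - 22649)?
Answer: 1407/5956823 ≈ 0.00023620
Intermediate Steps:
G(T) = -95/3 (G(T) = ⅔ + (⅓)*(-97) = ⅔ - 97/3 = -95/3)
H = -36997/1407 (H = (12364 - 95/3)/(22180 - 22649) = (36997/3)/(-469) = (36997/3)*(-1/469) = -36997/1407 ≈ -26.295)
1/(-1*12323 + (H + 16583)) = 1/(-1*12323 + (-36997/1407 + 16583)) = 1/(-12323 + 23295284/1407) = 1/(5956823/1407) = 1407/5956823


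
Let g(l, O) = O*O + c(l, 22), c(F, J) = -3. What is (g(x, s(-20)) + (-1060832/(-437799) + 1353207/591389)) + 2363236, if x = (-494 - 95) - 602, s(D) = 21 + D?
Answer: 611864983395437815/258909512811 ≈ 2.3632e+6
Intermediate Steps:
x = -1191 (x = -589 - 602 = -1191)
g(l, O) = -3 + O² (g(l, O) = O*O - 3 = O² - 3 = -3 + O²)
(g(x, s(-20)) + (-1060832/(-437799) + 1353207/591389)) + 2363236 = ((-3 + (21 - 20)²) + (-1060832/(-437799) + 1353207/591389)) + 2363236 = ((-3 + 1²) + (-1060832*(-1/437799) + 1353207*(1/591389))) + 2363236 = ((-3 + 1) + (1060832/437799 + 1353207/591389)) + 2363236 = (-2 + 1219797047041/258909512811) + 2363236 = 701978021419/258909512811 + 2363236 = 611864983395437815/258909512811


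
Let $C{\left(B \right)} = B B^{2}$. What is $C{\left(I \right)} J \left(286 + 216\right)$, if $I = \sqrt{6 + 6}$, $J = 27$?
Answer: $325296 \sqrt{3} \approx 5.6343 \cdot 10^{5}$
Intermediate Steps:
$I = 2 \sqrt{3}$ ($I = \sqrt{12} = 2 \sqrt{3} \approx 3.4641$)
$C{\left(B \right)} = B^{3}$
$C{\left(I \right)} J \left(286 + 216\right) = \left(2 \sqrt{3}\right)^{3} \cdot 27 \left(286 + 216\right) = 24 \sqrt{3} \cdot 27 \cdot 502 = 648 \sqrt{3} \cdot 502 = 325296 \sqrt{3}$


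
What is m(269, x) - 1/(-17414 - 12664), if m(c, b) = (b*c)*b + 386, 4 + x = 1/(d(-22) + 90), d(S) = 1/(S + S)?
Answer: 2199761008894477/471432977118 ≈ 4666.1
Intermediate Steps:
d(S) = 1/(2*S)
x = -15792/3959 (x = -4 + 1/((1/2)/(-22) + 90) = -4 + 1/((1/2)*(-1/22) + 90) = -4 + 1/(-1/44 + 90) = -4 + 1/(3959/44) = -4 + 44/3959 = -15792/3959 ≈ -3.9889)
m(c, b) = 386 + c*b**2 (m(c, b) = c*b**2 + 386 = 386 + c*b**2)
m(269, x) - 1/(-17414 - 12664) = (386 + 269*(-15792/3959)**2) - 1/(-17414 - 12664) = (386 + 269*(249387264/15673681)) - 1/(-30078) = (386 + 67085174016/15673681) - 1*(-1/30078) = 73135214882/15673681 + 1/30078 = 2199761008894477/471432977118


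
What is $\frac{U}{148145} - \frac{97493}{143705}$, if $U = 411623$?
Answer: $\frac{8941836546}{4257835445} \approx 2.1001$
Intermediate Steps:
$\frac{U}{148145} - \frac{97493}{143705} = \frac{411623}{148145} - \frac{97493}{143705} = \frac{8941836546}{4257835445}$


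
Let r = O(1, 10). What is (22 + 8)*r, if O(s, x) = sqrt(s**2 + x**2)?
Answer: 30*sqrt(101) ≈ 301.50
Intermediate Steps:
r = sqrt(101) (r = sqrt(1**2 + 10**2) = sqrt(1 + 100) = sqrt(101) ≈ 10.050)
(22 + 8)*r = (22 + 8)*sqrt(101) = 30*sqrt(101)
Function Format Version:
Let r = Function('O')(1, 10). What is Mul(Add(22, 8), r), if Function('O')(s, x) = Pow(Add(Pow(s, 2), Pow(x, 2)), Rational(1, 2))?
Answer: Mul(30, Pow(101, Rational(1, 2))) ≈ 301.50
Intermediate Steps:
r = Pow(101, Rational(1, 2)) (r = Pow(Add(Pow(1, 2), Pow(10, 2)), Rational(1, 2)) = Pow(Add(1, 100), Rational(1, 2)) = Pow(101, Rational(1, 2)) ≈ 10.050)
Mul(Add(22, 8), r) = Mul(Add(22, 8), Pow(101, Rational(1, 2))) = Mul(30, Pow(101, Rational(1, 2)))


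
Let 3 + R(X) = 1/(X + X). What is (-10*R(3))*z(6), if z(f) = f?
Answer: 170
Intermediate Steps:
R(X) = -3 + 1/(2*X) (R(X) = -3 + 1/(X + X) = -3 + 1/(2*X))
(-10*R(3))*z(6) = -10*(-3 + (1/2)/3)*6 = -10*(-3 + (1/2)*(1/3))*6 = -10*(-3 + 1/6)*6 = -10*(-17/6)*6 = (85/3)*6 = 170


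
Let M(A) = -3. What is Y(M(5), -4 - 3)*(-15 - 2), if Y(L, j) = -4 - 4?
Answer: 136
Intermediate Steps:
Y(L, j) = -8
Y(M(5), -4 - 3)*(-15 - 2) = -8*(-15 - 2) = -8*(-17) = 136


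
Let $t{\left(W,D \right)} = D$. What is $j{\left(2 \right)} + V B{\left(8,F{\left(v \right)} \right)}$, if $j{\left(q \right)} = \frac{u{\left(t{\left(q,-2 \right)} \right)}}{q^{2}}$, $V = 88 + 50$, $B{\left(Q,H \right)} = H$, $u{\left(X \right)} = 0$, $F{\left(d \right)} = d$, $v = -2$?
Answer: $-276$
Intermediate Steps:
$V = 138$
$j{\left(q \right)} = 0$ ($j{\left(q \right)} = \frac{0}{q^{2}} = 0$)
$j{\left(2 \right)} + V B{\left(8,F{\left(v \right)} \right)} = 0 + 138 \left(-2\right) = 0 - 276 = -276$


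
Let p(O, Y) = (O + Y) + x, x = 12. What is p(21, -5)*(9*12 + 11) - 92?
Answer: 3240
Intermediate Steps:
p(O, Y) = 12 + O + Y (p(O, Y) = (O + Y) + 12 = 12 + O + Y)
p(21, -5)*(9*12 + 11) - 92 = (12 + 21 - 5)*(9*12 + 11) - 92 = 28*(108 + 11) - 92 = 28*119 - 92 = 3332 - 92 = 3240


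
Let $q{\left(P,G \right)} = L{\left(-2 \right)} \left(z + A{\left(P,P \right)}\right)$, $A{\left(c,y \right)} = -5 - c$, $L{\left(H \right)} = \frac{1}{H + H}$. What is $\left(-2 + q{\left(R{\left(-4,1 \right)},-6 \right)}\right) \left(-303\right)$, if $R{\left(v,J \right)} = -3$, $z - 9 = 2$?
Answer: $\frac{5151}{4} \approx 1287.8$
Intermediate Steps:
$L{\left(H \right)} = \frac{1}{2 H}$
$z = 11$ ($z = 9 + 2 = 11$)
$q{\left(P,G \right)} = - \frac{3}{2} + \frac{P}{4}$ ($q{\left(P,G \right)} = \frac{1}{2 \left(-2\right)} \left(11 - \left(5 + P\right)\right) = \frac{1}{2} \left(- \frac{1}{2}\right) \left(6 - P\right) = - \frac{6 - P}{4} = - \frac{3}{2} + \frac{P}{4}$)
$\left(-2 + q{\left(R{\left(-4,1 \right)},-6 \right)}\right) \left(-303\right) = \left(-2 + \left(- \frac{3}{2} + \frac{1}{4} \left(-3\right)\right)\right) \left(-303\right) = \left(-2 - \frac{9}{4}\right) \left(-303\right) = \left(- \frac{17}{4}\right) \left(-303\right) = \frac{5151}{4}$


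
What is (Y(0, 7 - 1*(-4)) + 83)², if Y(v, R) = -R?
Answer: 5184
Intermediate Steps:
(Y(0, 7 - 1*(-4)) + 83)² = (-(7 - 1*(-4)) + 83)² = (-(7 + 4) + 83)² = (-1*11 + 83)² = (-11 + 83)² = 72² = 5184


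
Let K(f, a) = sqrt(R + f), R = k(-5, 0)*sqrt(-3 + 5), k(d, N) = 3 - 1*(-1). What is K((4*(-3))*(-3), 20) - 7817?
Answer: -7817 + 2*sqrt(9 + sqrt(2)) ≈ -7810.5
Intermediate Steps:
k(d, N) = 4 (k(d, N) = 3 + 1 = 4)
R = 4*sqrt(2) (R = 4*sqrt(-3 + 5) = 4*sqrt(2) ≈ 5.6569)
K(f, a) = sqrt(f + 4*sqrt(2)) (K(f, a) = sqrt(4*sqrt(2) + f) = sqrt(f + 4*sqrt(2)))
K((4*(-3))*(-3), 20) - 7817 = sqrt((4*(-3))*(-3) + 4*sqrt(2)) - 7817 = sqrt(-12*(-3) + 4*sqrt(2)) - 7817 = sqrt(36 + 4*sqrt(2)) - 7817 = -7817 + sqrt(36 + 4*sqrt(2))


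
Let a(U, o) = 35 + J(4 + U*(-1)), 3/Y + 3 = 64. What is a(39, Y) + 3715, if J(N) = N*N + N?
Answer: 4940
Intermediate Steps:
Y = 3/61 (Y = 3/(-3 + 64) = 3/61 ≈ 0.049180)
J(N) = N + N**2 (J(N) = N**2 + N = N + N**2)
a(U, o) = 35 + (4 - U)*(5 - U) (a(U, o) = 35 + (4 + U*(-1))*(1 + (4 + U*(-1))) = 35 + (4 - U)*(1 + (4 - U)) = 35 + (4 - U)*(5 - U))
a(39, Y) + 3715 = (35 + (-5 + 39)*(-4 + 39)) + 3715 = (35 + 34*35) + 3715 = (35 + 1190) + 3715 = 1225 + 3715 = 4940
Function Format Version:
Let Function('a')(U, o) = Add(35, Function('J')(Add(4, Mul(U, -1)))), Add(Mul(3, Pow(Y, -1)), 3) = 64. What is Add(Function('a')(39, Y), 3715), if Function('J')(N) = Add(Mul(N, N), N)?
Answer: 4940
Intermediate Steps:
Y = Rational(3, 61) (Y = Mul(3, Pow(Add(-3, 64), -1)) = Mul(3, Pow(61, -1)) = Mul(3, Rational(1, 61)) = Rational(3, 61) ≈ 0.049180)
Function('J')(N) = Add(N, Pow(N, 2)) (Function('J')(N) = Add(Pow(N, 2), N) = Add(N, Pow(N, 2)))
Function('a')(U, o) = Add(35, Mul(Add(4, Mul(-1, U)), Add(5, Mul(-1, U)))) (Function('a')(U, o) = Add(35, Mul(Add(4, Mul(U, -1)), Add(1, Add(4, Mul(U, -1))))) = Add(35, Mul(Add(4, Mul(-1, U)), Add(1, Add(4, Mul(-1, U))))) = Add(35, Mul(Add(4, Mul(-1, U)), Add(5, Mul(-1, U)))))
Add(Function('a')(39, Y), 3715) = Add(Add(35, Mul(Add(-5, 39), Add(-4, 39))), 3715) = Add(Add(35, Mul(34, 35)), 3715) = Add(Add(35, 1190), 3715) = Add(1225, 3715) = 4940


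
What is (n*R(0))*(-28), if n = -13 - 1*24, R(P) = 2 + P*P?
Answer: 2072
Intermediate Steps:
R(P) = 2 + P²
n = -37 (n = -13 - 24 = -37)
(n*R(0))*(-28) = -37*(2 + 0²)*(-28) = -37*(2 + 0)*(-28) = -37*2*(-28) = -74*(-28) = 2072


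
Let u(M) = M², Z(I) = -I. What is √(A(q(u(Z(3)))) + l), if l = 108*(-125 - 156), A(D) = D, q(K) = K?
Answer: 3*I*√3371 ≈ 174.18*I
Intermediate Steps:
l = -30348 (l = 108*(-281) = -30348)
√(A(q(u(Z(3)))) + l) = √((-1*3)² - 30348) = √((-3)² - 30348) = √(9 - 30348) = √(-30339) = 3*I*√3371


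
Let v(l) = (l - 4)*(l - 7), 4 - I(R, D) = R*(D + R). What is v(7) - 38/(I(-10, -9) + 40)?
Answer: 19/73 ≈ 0.26027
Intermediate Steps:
I(R, D) = 4 - R*(D + R)
v(l) = (-7 + l)*(-4 + l) (v(l) = (-4 + l)*(-7 + l) = (-7 + l)*(-4 + l))
v(7) - 38/(I(-10, -9) + 40) = (28 + 7² - 11*7) - 38/((4 - 1*(-10)² - 1*(-9)*(-10)) + 40) = (28 + 49 - 77) - 38/((4 - 1*100 - 90) + 40) = 0 - 38/((4 - 100 - 90) + 40) = 0 - 38/(-186 + 40) = 0 - 38/(-146) = 0 - 38*(-1/146) = 0 + 19/73 = 19/73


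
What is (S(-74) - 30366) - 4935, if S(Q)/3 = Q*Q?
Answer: -18873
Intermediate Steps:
S(Q) = 3*Q² (S(Q) = 3*(Q*Q) = 3*Q²)
(S(-74) - 30366) - 4935 = (3*(-74)² - 30366) - 4935 = (3*5476 - 30366) - 4935 = (16428 - 30366) - 4935 = -13938 - 4935 = -18873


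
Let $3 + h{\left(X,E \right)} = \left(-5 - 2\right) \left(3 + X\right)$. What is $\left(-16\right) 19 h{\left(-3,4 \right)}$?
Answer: $912$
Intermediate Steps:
$h{\left(X,E \right)} = -24 - 7 X$ ($h{\left(X,E \right)} = -3 + \left(-5 - 2\right) \left(3 + X\right) = -3 - 7 \left(3 + X\right) = -3 - \left(21 + 7 X\right) = -24 - 7 X$)
$\left(-16\right) 19 h{\left(-3,4 \right)} = \left(-16\right) 19 \left(-24 - -21\right) = - 304 \left(-24 + 21\right) = \left(-304\right) \left(-3\right) = 912$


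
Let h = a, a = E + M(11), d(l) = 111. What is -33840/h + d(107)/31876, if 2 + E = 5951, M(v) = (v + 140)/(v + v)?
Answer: -23716500261/4176680404 ≈ -5.6783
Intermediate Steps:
M(v) = (140 + v)/(2*v) (M(v) = (140 + v)/((2*v)) = (140 + v)*(1/(2*v)) = (140 + v)/(2*v))
E = 5949 (E = -2 + 5951 = 5949)
a = 131029/22 (a = 5949 + (½)*(140 + 11)/11 = 5949 + (½)*(1/11)*151 = 5949 + 151/22 = 131029/22 ≈ 5955.9)
h = 131029/22 ≈ 5955.9
-33840/h + d(107)/31876 = -33840/131029/22 + 111/31876 = -33840*22/131029 + 111*(1/31876) = -744480/131029 + 111/31876 = -23716500261/4176680404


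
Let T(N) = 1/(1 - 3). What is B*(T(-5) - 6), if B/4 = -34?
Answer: 884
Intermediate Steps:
B = -136 (B = 4*(-34) = -136)
T(N) = -½ (T(N) = 1/(-2) = -½)
B*(T(-5) - 6) = -136*(-½ - 6) = -136*(-13/2) = 884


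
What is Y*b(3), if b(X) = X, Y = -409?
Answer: -1227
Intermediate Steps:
Y*b(3) = -409*3 = -1227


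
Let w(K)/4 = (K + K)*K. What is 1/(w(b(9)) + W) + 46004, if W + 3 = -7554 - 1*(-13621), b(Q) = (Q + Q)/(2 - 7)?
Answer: 7093448793/154192 ≈ 46004.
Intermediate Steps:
b(Q) = -2*Q/5 (b(Q) = (2*Q)/(-5) = (2*Q)*(-1/5) = -2*Q/5)
w(K) = 8*K**2 (w(K) = 4*((K + K)*K) = 4*((2*K)*K) = 4*(2*K**2) = 8*K**2)
W = 6064 (W = -3 + (-7554 - 1*(-13621)) = -3 + (-7554 + 13621) = -3 + 6067 = 6064)
1/(w(b(9)) + W) + 46004 = 1/(8*(-2/5*9)**2 + 6064) + 46004 = 1/(8*(-18/5)**2 + 6064) + 46004 = 1/(8*(324/25) + 6064) + 46004 = 1/(2592/25 + 6064) + 46004 = 1/(154192/25) + 46004 = 25/154192 + 46004 = 7093448793/154192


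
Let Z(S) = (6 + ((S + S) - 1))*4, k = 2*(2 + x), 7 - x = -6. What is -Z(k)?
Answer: -260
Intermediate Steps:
x = 13 (x = 7 - 1*(-6) = 7 + 6 = 13)
k = 30 (k = 2*(2 + 13) = 2*15 = 30)
Z(S) = 20 + 8*S (Z(S) = (6 + (2*S - 1))*4 = (6 + (-1 + 2*S))*4 = (5 + 2*S)*4 = 20 + 8*S)
-Z(k) = -(20 + 8*30) = -(20 + 240) = -1*260 = -260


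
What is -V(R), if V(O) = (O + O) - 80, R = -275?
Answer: 630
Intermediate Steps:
V(O) = -80 + 2*O (V(O) = 2*O - 80 = -80 + 2*O)
-V(R) = -(-80 + 2*(-275)) = -(-80 - 550) = -1*(-630) = 630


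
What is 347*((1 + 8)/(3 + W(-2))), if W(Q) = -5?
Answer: -3123/2 ≈ -1561.5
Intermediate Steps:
347*((1 + 8)/(3 + W(-2))) = 347*((1 + 8)/(3 - 5)) = 347*(9/(-2)) = 347*(9*(-½)) = 347*(-9/2) = -3123/2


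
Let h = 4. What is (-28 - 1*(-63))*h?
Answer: 140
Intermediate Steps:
(-28 - 1*(-63))*h = (-28 - 1*(-63))*4 = (-28 + 63)*4 = 35*4 = 140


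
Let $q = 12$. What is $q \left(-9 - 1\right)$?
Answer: $-120$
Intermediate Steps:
$q \left(-9 - 1\right) = 12 \left(-9 - 1\right) = 12 \left(-10\right) = -120$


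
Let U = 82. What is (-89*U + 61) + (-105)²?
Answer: 3788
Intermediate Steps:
(-89*U + 61) + (-105)² = (-89*82 + 61) + (-105)² = (-7298 + 61) + 11025 = -7237 + 11025 = 3788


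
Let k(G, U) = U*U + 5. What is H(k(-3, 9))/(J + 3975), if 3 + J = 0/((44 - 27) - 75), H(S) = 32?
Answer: 8/993 ≈ 0.0080564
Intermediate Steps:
k(G, U) = 5 + U² (k(G, U) = U² + 5 = 5 + U²)
J = -3 (J = -3 + 0/((44 - 27) - 75) = -3 + 0/(17 - 75) = -3 + 0/(-58) = -3 + 0*(-1/58) = -3 + 0 = -3)
H(k(-3, 9))/(J + 3975) = 32/(-3 + 3975) = 32/3972 = 32*(1/3972) = 8/993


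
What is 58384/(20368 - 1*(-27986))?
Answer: 29192/24177 ≈ 1.2074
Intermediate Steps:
58384/(20368 - 1*(-27986)) = 58384/(20368 + 27986) = 58384/48354 = 58384*(1/48354) = 29192/24177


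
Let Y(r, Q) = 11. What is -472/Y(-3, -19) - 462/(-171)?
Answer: -25210/627 ≈ -40.207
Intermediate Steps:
-472/Y(-3, -19) - 462/(-171) = -472/11 - 462/(-171) = -472*1/11 - 462*(-1/171) = -472/11 + 154/57 = -25210/627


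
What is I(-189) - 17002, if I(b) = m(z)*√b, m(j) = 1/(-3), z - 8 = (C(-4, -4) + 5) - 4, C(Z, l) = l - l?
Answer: -17002 - I*√21 ≈ -17002.0 - 4.5826*I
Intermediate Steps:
C(Z, l) = 0
z = 9 (z = 8 + ((0 + 5) - 4) = 8 + (5 - 4) = 8 + 1 = 9)
m(j) = -⅓ (m(j) = 1*(-⅓) = -⅓)
I(b) = -√b/3
I(-189) - 17002 = -I*√21 - 17002 = -17002 - I*√21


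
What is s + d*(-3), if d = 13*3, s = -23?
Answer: -140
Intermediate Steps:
d = 39
s + d*(-3) = -23 + 39*(-3) = -23 - 117 = -140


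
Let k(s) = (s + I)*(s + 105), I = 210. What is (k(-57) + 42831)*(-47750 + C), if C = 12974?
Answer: -1744885800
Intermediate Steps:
k(s) = (105 + s)*(210 + s) (k(s) = (s + 210)*(s + 105) = (210 + s)*(105 + s) = (105 + s)*(210 + s))
(k(-57) + 42831)*(-47750 + C) = ((22050 + (-57)**2 + 315*(-57)) + 42831)*(-47750 + 12974) = ((22050 + 3249 - 17955) + 42831)*(-34776) = (7344 + 42831)*(-34776) = 50175*(-34776) = -1744885800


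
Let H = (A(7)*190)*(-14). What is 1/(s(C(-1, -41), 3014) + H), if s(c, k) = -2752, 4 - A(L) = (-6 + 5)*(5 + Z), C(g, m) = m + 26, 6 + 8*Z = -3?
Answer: -2/47399 ≈ -4.2195e-5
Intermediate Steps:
Z = -9/8 (Z = -¾ + (⅛)*(-3) = -¾ - 3/8 = -9/8 ≈ -1.1250)
C(g, m) = 26 + m
A(L) = 63/8 (A(L) = 4 - (-6 + 5)*(5 - 9/8) = 4 - (-1)*31/8 = 4 - 1*(-31/8) = 4 + 31/8 = 63/8)
H = -41895/2 (H = ((63/8)*190)*(-14) = (5985/4)*(-14) = -41895/2 ≈ -20948.)
1/(s(C(-1, -41), 3014) + H) = 1/(-2752 - 41895/2) = 1/(-47399/2) = -2/47399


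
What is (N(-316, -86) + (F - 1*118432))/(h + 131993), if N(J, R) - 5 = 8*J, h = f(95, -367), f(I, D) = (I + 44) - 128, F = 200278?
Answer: 79323/132004 ≈ 0.60091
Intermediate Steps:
f(I, D) = -84 + I (f(I, D) = (44 + I) - 128 = -84 + I)
h = 11 (h = -84 + 95 = 11)
N(J, R) = 5 + 8*J
(N(-316, -86) + (F - 1*118432))/(h + 131993) = ((5 + 8*(-316)) + (200278 - 1*118432))/(11 + 131993) = ((5 - 2528) + (200278 - 118432))/132004 = (-2523 + 81846)*(1/132004) = 79323*(1/132004) = 79323/132004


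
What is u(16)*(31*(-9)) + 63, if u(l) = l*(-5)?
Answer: 22383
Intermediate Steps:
u(l) = -5*l
u(16)*(31*(-9)) + 63 = (-5*16)*(31*(-9)) + 63 = -80*(-279) + 63 = 22320 + 63 = 22383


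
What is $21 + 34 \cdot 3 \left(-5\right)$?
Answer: $-489$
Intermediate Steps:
$21 + 34 \cdot 3 \left(-5\right) = 21 + 34 \left(-15\right) = 21 - 510 = -489$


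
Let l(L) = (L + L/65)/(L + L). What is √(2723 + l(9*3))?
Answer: 2*√2876705/65 ≈ 52.187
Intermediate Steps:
l(L) = 33/65 (l(L) = (L + L*(1/65))/((2*L)) = (L + L/65)*(1/(2*L)) = (66*L/65)*(1/(2*L)) = 33/65)
√(2723 + l(9*3)) = √(2723 + 33/65) = √(177028/65) = 2*√2876705/65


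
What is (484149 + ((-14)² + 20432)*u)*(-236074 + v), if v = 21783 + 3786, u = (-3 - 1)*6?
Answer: 2299346115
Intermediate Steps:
u = -24 (u = -4*6 = -24)
v = 25569
(484149 + ((-14)² + 20432)*u)*(-236074 + v) = (484149 + ((-14)² + 20432)*(-24))*(-236074 + 25569) = (484149 + (196 + 20432)*(-24))*(-210505) = (484149 + 20628*(-24))*(-210505) = (484149 - 495072)*(-210505) = -10923*(-210505) = 2299346115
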